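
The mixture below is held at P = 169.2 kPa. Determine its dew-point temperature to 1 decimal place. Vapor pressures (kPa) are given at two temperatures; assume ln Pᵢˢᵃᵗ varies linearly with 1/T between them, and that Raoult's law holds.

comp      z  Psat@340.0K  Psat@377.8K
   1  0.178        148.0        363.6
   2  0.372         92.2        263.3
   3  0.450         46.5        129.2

T = 374.0 K

Dew-point temperature: Σzᵢ·P/Pᵢˢᵃᵗ(T) = 1. Interpolate ln Pᵢˢᵃᵗ = aᵢ + bᵢ/T.
  T = 340.0 K: ΣzᵢP/Pᵢˢᵃᵗ = 2.5236
  T = 377.8 K: ΣzᵢP/Pᵢˢᵃᵗ = 0.9112
  T = 358.9 K: ΣzᵢP/Pᵢˢᵃᵗ = 1.4760
  T = 368.4 K: ΣzᵢP/Pᵢˢᵃᵗ = 1.1510
  T = 373.1 K: ΣzᵢP/Pᵢˢᵃᵗ = 1.0226
  T = 375.5 K: ΣzᵢP/Pᵢˢᵃᵗ = 0.9638
Interpolating between 373.1 K and 375.5 K gives T ≈ 374.0 K.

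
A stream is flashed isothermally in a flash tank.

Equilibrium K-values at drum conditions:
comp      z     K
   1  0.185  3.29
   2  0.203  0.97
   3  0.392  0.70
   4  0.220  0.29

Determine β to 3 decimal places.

β = 0.166

Material balance + equilibrium reduce to Σ zᵢ(Kᵢ−1)/(1+β(Kᵢ−1)) = 0.
Check two-phase: ΣzᵢKᵢ = 1.144 > 1 and Σzᵢ/Kᵢ = 1.584 > 1, so g(0) = 0.144 > 0 and g(1) = -0.584 < 0.
Newton iteration, β⁰ = 0.5:
  β = 0.500: g = -0.1892, g' = -0.526 → β = 0.141
  β = 0.141: g = 0.0180, g' = -0.731 → β = 0.165
  β = 0.165: g = 0.0005, g' = -0.692 → β = 0.166
Converged at β = 0.166.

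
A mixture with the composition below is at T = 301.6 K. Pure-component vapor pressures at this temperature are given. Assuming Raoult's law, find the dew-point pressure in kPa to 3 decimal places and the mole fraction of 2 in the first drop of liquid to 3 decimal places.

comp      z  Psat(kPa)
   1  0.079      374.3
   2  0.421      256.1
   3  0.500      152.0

Pdew = 194.385 kPa, x_2 = 0.320

At the dew point ψ → 1, so Σzᵢ/Kᵢ = 1 with Kᵢ = Pᵢˢᵃᵗ/P ⇒ 1/P = Σzᵢ/Pᵢˢᵃᵗ.
1/P = 0.079/374.3 + 0.421/256.1 + 0.500/152.0 = 0.005144 ⇒ P = 194.385 kPa
xᵢ = zᵢP/Pᵢˢᵃᵗ ⇒ x_2 = 0.421·194.385/256.1 = 0.320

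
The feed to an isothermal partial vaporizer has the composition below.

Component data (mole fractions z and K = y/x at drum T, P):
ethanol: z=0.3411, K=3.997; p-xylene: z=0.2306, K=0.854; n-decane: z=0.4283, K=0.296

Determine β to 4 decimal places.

Let β = V/F and solve Σ zᵢ(Kᵢ−1)/(1+β(Kᵢ−1)) = 0.
Feasibility: ΣzᵢKᵢ = 1.6871, Σzᵢ/Kᵢ = 1.8023 — both > 1, two phases present.
Iterate (Newton) starting at β = 0.6:
  β = 0.6000: g = -0.19359, g' = -1.0335 → β = 0.4127
  β = 0.4127: g = -0.00379, g' = -1.0396 → β = 0.4090
Converged at β = 0.4090.

β = 0.4090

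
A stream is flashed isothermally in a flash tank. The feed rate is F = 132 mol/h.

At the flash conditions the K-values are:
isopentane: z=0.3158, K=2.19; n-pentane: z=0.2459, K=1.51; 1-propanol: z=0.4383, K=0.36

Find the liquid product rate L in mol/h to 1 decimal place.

Newton iteration, V/F⁰ = 0.5:
  V/F = 0.5000: g = -0.07698, g' = -0.6046 → V/F = 0.3727
  V/F = 0.3727: g = -0.00266, g' = -0.5694 → V/F = 0.3680
Converged at V/F = 0.3680.
Then V = V/F·F = 0.3680·132 = 48.6 mol/h and L = F − V = 83.4 mol/h.

L = 83.4 mol/h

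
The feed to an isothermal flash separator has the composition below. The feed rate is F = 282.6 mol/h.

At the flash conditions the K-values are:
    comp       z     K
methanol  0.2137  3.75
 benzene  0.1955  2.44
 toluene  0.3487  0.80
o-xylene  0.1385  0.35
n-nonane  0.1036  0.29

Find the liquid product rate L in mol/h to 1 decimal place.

L = 105.7 mol/h

Let ψ = V/F and solve Σ zᵢ(Kᵢ−1)/(1+ψ(Kᵢ−1)) = 0.
Feasibility: ΣzᵢKᵢ = 1.6359, Σzᵢ/Kᵢ = 1.3259 — both > 1, two phases present.
Newton–Raphson from ψ = 0.62:
  ψ = 0.6200: g = 0.00418, g' = -0.6830 → ψ = 0.6261
Converged at ψ = 0.6261.
Then V = ψ·F = 0.6261·282.6 = 176.9 mol/h and L = F − V = 105.7 mol/h.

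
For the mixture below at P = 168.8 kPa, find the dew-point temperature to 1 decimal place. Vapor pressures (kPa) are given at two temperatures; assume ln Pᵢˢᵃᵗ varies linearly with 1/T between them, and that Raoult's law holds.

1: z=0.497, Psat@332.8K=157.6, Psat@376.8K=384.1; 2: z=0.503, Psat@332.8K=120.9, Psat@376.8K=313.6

T = 341.9 K

Dew-point temperature: Σzᵢ·P/Pᵢˢᵃᵗ(T) = 1. Interpolate ln Pᵢˢᵃᵗ = aᵢ + bᵢ/T.
  T = 332.8 K: ΣzᵢP/Pᵢˢᵃᵗ = 1.2346
  T = 376.8 K: ΣzᵢP/Pᵢˢᵃᵗ = 0.4892
  T = 354.8 K: ΣzᵢP/Pᵢˢᵃᵗ = 0.7550
  T = 343.8 K: ΣzᵢP/Pᵢˢᵃᵗ = 0.9579
  T = 338.3 K: ΣzᵢP/Pᵢˢᵃᵗ = 1.0852
  T = 341.1 K: ΣzᵢP/Pᵢˢᵃᵗ = 1.0179
Interpolating between 341.1 K and 343.8 K gives T ≈ 341.9 K.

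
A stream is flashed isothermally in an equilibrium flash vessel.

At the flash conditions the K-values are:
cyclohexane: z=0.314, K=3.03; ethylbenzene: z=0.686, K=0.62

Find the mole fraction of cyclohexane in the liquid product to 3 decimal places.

x_cyclohexane = 0.158

Rachford–Rice: g(ψ) = Σ zᵢ(Kᵢ−1)/(1+ψ(Kᵢ−1)) = 0.
Feasibility: ΣzᵢKᵢ = 1.377, Σzᵢ/Kᵢ = 1.210 — both > 1, two phases present.
Iterate (Newton) starting at ψ = 0.59:
  ψ = 0.590: g = -0.0460, g' = -0.432 → ψ = 0.484
  ψ = 0.484: g = 0.0022, g' = -0.478 → ψ = 0.488
Converged at ψ = 0.488.
Compositions from xᵢ = zᵢ/(1+ψ(Kᵢ−1)), yᵢ = Kᵢxᵢ:
  cyclohexane: x = 0.158, y = 0.478
  ethylbenzene: x = 0.842, y = 0.522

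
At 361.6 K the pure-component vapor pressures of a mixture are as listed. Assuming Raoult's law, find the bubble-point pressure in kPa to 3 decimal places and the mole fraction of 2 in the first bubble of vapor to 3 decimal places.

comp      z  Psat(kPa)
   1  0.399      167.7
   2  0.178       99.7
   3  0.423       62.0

At the bubble point ψ → 0, so ΣzᵢKᵢ = 1 with Kᵢ = Pᵢˢᵃᵗ/P ⇒ P = ΣzᵢPᵢˢᵃᵗ.
P = 0.399·167.7 + 0.178·99.7 + 0.423·62.0 = 110.885 kPa
yᵢ = zᵢPᵢˢᵃᵗ/P ⇒ y_2 = 0.178·99.7/110.885 = 0.160

Pbub = 110.885 kPa, y_2 = 0.160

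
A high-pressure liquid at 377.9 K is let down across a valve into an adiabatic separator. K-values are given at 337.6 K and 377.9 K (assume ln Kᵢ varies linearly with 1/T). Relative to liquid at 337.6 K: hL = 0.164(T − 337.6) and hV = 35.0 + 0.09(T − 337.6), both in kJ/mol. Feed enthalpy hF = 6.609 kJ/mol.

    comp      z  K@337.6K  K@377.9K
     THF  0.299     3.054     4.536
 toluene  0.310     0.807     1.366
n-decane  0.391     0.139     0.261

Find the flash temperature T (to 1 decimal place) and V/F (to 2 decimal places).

Adiabatic flash: solve Rachford–Rice at each trial T, then check hF = ψ·hV(T) + (1−ψ)·hL(T).
  T = 337.6 K: K = (3.054, 0.807, 0.139), RR gives ψ = 0.169, H_out = 5.917 kJ/mol
  T = 377.9 K: K = (4.536, 1.366, 0.261), RR gives ψ = 0.519, H_out = 23.212 kJ/mol
  T = 357.8 K: K = (3.765, 1.066, 0.194), RR gives ψ = 0.351, H_out = 15.080 kJ/mol
  T = 347.7 K: K = (3.401, 0.931, 0.165), RR gives ψ = 0.263, H_out = 10.668 kJ/mol
  T = 342.6 K: K = (3.224, 0.867, 0.152), RR gives ψ = 0.217, H_out = 8.319 kJ/mol
  T = 340.1 K: K = (3.138, 0.837, 0.145), RR gives ψ = 0.193, H_out = 7.132 kJ/mol
  T = 338.9 K: K = (3.098, 0.822, 0.142), RR gives ψ = 0.182, H_out = 6.552 kJ/mol
Linear interpolation between T = 338.9 (H_out = 6.552) and T = 340.1 (H_out = 7.132) on hF = 6.609 gives T ≈ 339.0 K, at which ψ = 0.18.

T = 339.0 K, V/F = 0.18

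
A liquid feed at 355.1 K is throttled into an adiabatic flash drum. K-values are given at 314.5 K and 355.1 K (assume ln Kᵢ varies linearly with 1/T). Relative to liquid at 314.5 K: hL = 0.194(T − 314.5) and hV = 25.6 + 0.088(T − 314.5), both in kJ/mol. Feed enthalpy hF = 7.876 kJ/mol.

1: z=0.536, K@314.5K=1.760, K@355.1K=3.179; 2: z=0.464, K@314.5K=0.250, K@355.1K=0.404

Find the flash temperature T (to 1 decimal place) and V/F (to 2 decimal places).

T = 321.6 K, V/F = 0.26

Adiabatic flash: solve Rachford–Rice at each trial T, then check hF = ψ·hV(T) + (1−ψ)·hL(T).
  T = 314.5 K: K = (1.760, 0.250), RR gives ψ = 0.104, H_out = 2.666 kJ/mol
  T = 355.1 K: K = (3.179, 0.404), RR gives ψ = 0.686, H_out = 22.494 kJ/mol
  T = 334.8 K: K = (2.408, 0.322), RR gives ψ = 0.462, H_out = 14.762 kJ/mol
  T = 324.6 K: K = (2.067, 0.285), RR gives ψ = 0.315, H_out = 9.680 kJ/mol
  T = 319.6 K: K = (1.911, 0.267), RR gives ψ = 0.222, H_out = 6.564 kJ/mol
  T = 322.1 K: K = (1.988, 0.276), RR gives ψ = 0.271, H_out = 8.192 kJ/mol
  T = 320.9 K: K = (1.951, 0.272), RR gives ψ = 0.248, H_out = 7.429 kJ/mol
Linear interpolation between T = 320.9 (H_out = 7.429) and T = 322.1 (H_out = 8.192) on hF = 7.876 gives T ≈ 321.6 K, at which ψ = 0.26.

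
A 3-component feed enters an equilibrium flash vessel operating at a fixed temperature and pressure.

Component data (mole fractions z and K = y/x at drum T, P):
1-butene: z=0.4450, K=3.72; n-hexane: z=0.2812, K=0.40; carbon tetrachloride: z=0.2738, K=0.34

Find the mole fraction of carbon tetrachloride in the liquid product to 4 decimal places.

x_carbon tetrachloride = 0.4095

Newton–Raphson from β = 0.48:
  β = 0.4800: g = 0.02351, g' = -1.0746 → β = 0.5019
  β = 0.5019: g = 0.00014, g' = -1.0625 → β = 0.5020
Converged at β = 0.5020.
Compositions from xᵢ = zᵢ/(1+β(Kᵢ−1)), yᵢ = Kᵢxᵢ:
  1-butene: x = 0.1881, y = 0.6998
  n-hexane: x = 0.4024, y = 0.1610
  carbon tetrachloride: x = 0.4095, y = 0.1392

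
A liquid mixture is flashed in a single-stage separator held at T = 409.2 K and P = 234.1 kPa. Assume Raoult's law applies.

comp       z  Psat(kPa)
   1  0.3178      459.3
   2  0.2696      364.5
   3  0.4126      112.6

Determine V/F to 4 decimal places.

V/F = 0.5885

Raoult's law: Kᵢ = Pᵢˢᵃᵗ/P = Pᵢˢᵃᵗ/234.1.
  K_1 = 459.3/234.1 = 1.961982, K_2 = 364.5/234.1 = 1.557027, K_3 = 112.6/234.1 = 0.480991
Newton–Raphson from V/F = 0.35:
  V/F = 0.3500: g = 0.09271, g' = -0.3891 → V/F = 0.5882
  V/F = 0.5882: g = 0.00010, g' = -0.3977 → V/F = 0.5885
Converged at V/F = 0.5885.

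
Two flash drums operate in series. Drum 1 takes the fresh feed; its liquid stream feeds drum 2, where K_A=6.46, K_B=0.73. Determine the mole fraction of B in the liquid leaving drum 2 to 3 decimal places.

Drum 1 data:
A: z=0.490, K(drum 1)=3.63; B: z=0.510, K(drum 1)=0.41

x_B (drum 2) = 0.953

Drum 1:
Rachford–Rice: g(ψ₁) = Σ zᵢ(Kᵢ−1)/(1+ψ₁(Kᵢ−1)) = 0.
Feasibility: ΣzᵢKᵢ = 1.988, Σzᵢ/Kᵢ = 1.379 — both > 1, two phases present.
Newton–Raphson from ψ₁ = 0.38:
  ψ₁ = 0.380: g = 0.2567, g' = -1.143 → ψ₁ = 0.605
  ψ₁ = 0.605: g = 0.0298, g' = -0.934 → ψ₁ = 0.636
  ψ₁ = 0.636: g = 0.0001, g' = -0.929 → ψ₁ = 0.637
Converged at ψ₁ = 0.637.
Drum-1 compositions:
  A: x = 0.183, y = 0.665
  B: x = 0.817, y = 0.335
Drum-2 feed = drum-1 liquid: z₂ = (0.1832, 0.8168).
Drum 2:
Rachford–Rice: g(ψ₂) = Σ zᵢ(Kᵢ−1)/(1+ψ₂(Kᵢ−1)) = 0.
Feasibility: ΣzᵢKᵢ = 1.780, Σzᵢ/Kᵢ = 1.147 — both > 1, two phases present.
Binary case is linear: z₁(K₁−1)(1+ψ₂(K₂−1)) + z₂(K₂−1)(1+ψ₂(K₁−1)) = 0
⇒ ψ₂ = [z₁(K₁−1)+z₂(K₂−1)] / [−(K₁−1)(K₂−1)] = 0.7799/1.4742 = 0.529
  A: x = 0.047, y = 0.304
  B: x = 0.953, y = 0.696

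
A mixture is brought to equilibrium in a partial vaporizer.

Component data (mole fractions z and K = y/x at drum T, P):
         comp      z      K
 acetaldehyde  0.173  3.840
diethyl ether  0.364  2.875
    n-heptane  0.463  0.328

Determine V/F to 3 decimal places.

V/F = 0.583

Rachford–Rice: g(V/F) = Σ zᵢ(Kᵢ−1)/(1+V/F(Kᵢ−1)) = 0.
g(0) = ΣzᵢKᵢ − 1 = 0.863 and g(1) = 1 − Σzᵢ/Kᵢ = -0.583, so a root lies in (0, 1).
Newton–Raphson from V/F = 0.4:
  V/F = 0.400: g = 0.1945, g' = -1.115 → V/F = 0.574
  V/F = 0.574: g = 0.0085, g' = -1.053 → V/F = 0.583
Converged at V/F = 0.583.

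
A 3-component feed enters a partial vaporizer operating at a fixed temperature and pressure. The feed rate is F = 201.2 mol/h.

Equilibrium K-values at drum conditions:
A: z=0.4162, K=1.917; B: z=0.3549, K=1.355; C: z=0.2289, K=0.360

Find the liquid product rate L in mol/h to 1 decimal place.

Rachford–Rice: g(V/F) = Σ zᵢ(Kᵢ−1)/(1+V/F(Kᵢ−1)) = 0.
Feasibility: ΣzᵢKᵢ = 1.3611, Σzᵢ/Kᵢ = 1.1149 — both > 1, two phases present.
Iterate (Newton) starting at V/F = 0.5:
  V/F = 0.5000: g = 0.15324, g' = -0.3995 → V/F = 0.8835
  V/F = 0.8835: g = -0.03039, g' = -0.6293 → V/F = 0.8352
  V/F = 0.8352: g = -0.00145, g' = -0.5716 → V/F = 0.8327
Converged at V/F = 0.8327.
Then V = V/F·F = 0.8327·201.2 = 167.5 mol/h and L = F − V = 33.7 mol/h.

L = 33.7 mol/h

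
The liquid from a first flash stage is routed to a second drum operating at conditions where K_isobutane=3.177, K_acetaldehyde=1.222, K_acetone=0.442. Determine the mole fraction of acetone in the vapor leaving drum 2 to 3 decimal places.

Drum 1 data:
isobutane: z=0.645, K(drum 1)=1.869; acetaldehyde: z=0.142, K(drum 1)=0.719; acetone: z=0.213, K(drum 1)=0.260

y_acetone (drum 2) = 0.304

Drum 1:
Let ψ₁ = V/F and solve Σ zᵢ(Kᵢ−1)/(1+ψ₁(Kᵢ−1)) = 0.
g(0) = ΣzᵢKᵢ − 1 = 0.363 and g(1) = 1 − Σzᵢ/Kᵢ = -0.362, so a root lies in (0, 1).
Iterate (Newton) starting at ψ₁ = 0.58:
  ψ₁ = 0.580: g = 0.0489, g' = -0.589 → ψ₁ = 0.663
  ψ₁ = 0.663: g = -0.0028, g' = -0.662 → ψ₁ = 0.659
Converged at ψ₁ = 0.659.
Drum-1 compositions:
  isobutane: x = 0.410, y = 0.767
  acetaldehyde: x = 0.174, y = 0.125
  acetone: x = 0.416, y = 0.108
Drum-2 feed = drum-1 liquid: z₂ = (0.4102, 0.1743, 0.4155).
Drum 2:
Let ψ₂ = V/F and solve Σ zᵢ(Kᵢ−1)/(1+ψ₂(Kᵢ−1)) = 0.
Feasibility: ΣzᵢKᵢ = 1.700, Σzᵢ/Kᵢ = 1.212 — both > 1, two phases present.
Newton–Raphson from ψ₂ = 0.63:
  ψ₂ = 0.630: g = 0.0529, g' = -0.660 → ψ₂ = 0.710
Converged at ψ₂ = 0.710.
  isobutane: x = 0.161, y = 0.512
  acetaldehyde: x = 0.151, y = 0.184
  acetone: x = 0.688, y = 0.304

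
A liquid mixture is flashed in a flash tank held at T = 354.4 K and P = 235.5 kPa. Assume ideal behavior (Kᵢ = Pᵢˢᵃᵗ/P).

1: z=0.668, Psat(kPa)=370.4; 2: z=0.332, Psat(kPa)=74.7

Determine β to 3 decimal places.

Raoult's law: Kᵢ = Pᵢˢᵃᵗ/P = Pᵢˢᵃᵗ/235.5.
  K_1 = 370.4/235.5 = 1.57282, K_2 = 74.7/235.5 = 0.31720
Rachford–Rice: g(β) = Σ zᵢ(Kᵢ−1)/(1+β(Kᵢ−1)) = 0.
g(0) = ΣzᵢKᵢ − 1 = 0.156 and g(1) = 1 − Σzᵢ/Kᵢ = -0.471, so a root lies in (0, 1).
Binary case is linear: z₁(K₁−1)(1+β(K₂−1)) + z₂(K₂−1)(1+β(K₁−1)) = 0
⇒ β = [z₁(K₁−1)+z₂(K₂−1)] / [−(K₁−1)(K₂−1)] = 0.1560/0.3911 = 0.399

β = 0.399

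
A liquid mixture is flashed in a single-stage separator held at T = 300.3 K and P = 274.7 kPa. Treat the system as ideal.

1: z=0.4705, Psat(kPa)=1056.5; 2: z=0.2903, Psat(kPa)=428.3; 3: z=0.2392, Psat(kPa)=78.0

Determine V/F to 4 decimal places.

Raoult's law: Kᵢ = Pᵢˢᵃᵗ/P = Pᵢˢᵃᵗ/274.7.
  K_1 = 1056.5/274.7 = 3.846014, K_2 = 428.3/274.7 = 1.559155, K_3 = 78.0/274.7 = 0.283946
Material balance + equilibrium reduce to Σ zᵢ(Kᵢ−1)/(1+V/F(Kᵢ−1)) = 0.
Feasibility: ΣzᵢKᵢ = 2.3301, Σzᵢ/Kᵢ = 1.1509 — both > 1, two phases present.
Newton–Raphson from V/F = 0.5:
  V/F = 0.5000: g = 0.41269, g' = -1.0021 → V/F = 0.9118
  V/F = 0.9118: g = -0.01349, g' = -1.3527 → V/F = 0.9018
  V/F = 0.9018: g = -0.00018, g' = -1.3171 → V/F = 0.9017
Converged at V/F = 0.9017.

V/F = 0.9017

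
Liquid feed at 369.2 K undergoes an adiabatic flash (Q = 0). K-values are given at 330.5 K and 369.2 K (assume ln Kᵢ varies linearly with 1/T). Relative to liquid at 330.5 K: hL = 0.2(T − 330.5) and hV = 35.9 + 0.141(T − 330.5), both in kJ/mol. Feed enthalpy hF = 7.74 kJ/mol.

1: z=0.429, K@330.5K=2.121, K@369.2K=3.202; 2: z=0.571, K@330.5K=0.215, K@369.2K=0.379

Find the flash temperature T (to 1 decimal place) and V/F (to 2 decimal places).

T = 340.7 K, V/F = 0.16

Adiabatic flash: solve Rachford–Rice at each trial T, then check hF = ψ·hV(T) + (1−ψ)·hL(T).
  T = 330.5 K: K = (2.121, 0.215), RR gives ψ = 0.037, H_out = 1.333 kJ/mol
  T = 369.2 K: K = (3.202, 0.379), RR gives ψ = 0.432, H_out = 22.246 kJ/mol
  T = 349.9 K: K = (2.637, 0.290), RR gives ψ = 0.256, H_out = 12.765 kJ/mol
  T = 340.2 K: K = (2.372, 0.251), RR gives ψ = 0.157, H_out = 7.472 kJ/mol
  T = 345.0 K: K = (2.502, 0.270), RR gives ψ = 0.207, H_out = 10.167 kJ/mol
  T = 342.6 K: K = (2.437, 0.260), RR gives ψ = 0.183, H_out = 8.842 kJ/mol
Linear interpolation between T = 340.2 (H_out = 7.472) and T = 342.6 (H_out = 8.842) on hF = 7.74 gives T ≈ 340.7 K, at which ψ = 0.16.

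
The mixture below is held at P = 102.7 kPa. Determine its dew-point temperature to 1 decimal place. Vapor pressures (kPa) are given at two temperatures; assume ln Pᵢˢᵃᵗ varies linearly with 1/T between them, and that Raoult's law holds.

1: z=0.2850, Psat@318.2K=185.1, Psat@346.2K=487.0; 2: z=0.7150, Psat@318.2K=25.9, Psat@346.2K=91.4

Dew-point temperature: Σzᵢ·P/Pᵢˢᵃᵗ(T) = 1. Interpolate ln Pᵢˢᵃᵗ = aᵢ + bᵢ/T.
  T = 318.2 K: ΣzᵢP/Pᵢˢᵃᵗ = 2.9933
  T = 346.2 K: ΣzᵢP/Pᵢˢᵃᵗ = 0.8635
  T = 332.2 K: ΣzᵢP/Pᵢˢᵃᵗ = 1.5652
  T = 339.2 K: ΣzᵢP/Pᵢˢᵃᵗ = 1.1553
  T = 342.7 K: ΣzᵢP/Pᵢˢᵃᵗ = 0.9973
  T = 340.9 K: ΣzᵢP/Pᵢˢᵃᵗ = 1.0752
Interpolating between 340.9 K and 342.7 K gives T ≈ 342.6 K.

T = 342.6 K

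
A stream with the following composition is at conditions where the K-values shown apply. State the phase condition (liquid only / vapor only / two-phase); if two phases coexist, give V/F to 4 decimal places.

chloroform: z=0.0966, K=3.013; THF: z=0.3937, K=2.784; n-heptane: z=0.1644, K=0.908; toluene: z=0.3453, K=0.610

ΣzᵢKᵢ = 1.7470; Σzᵢ/Kᵢ = 0.9206.
Since Σzᵢ/Kᵢ < 1 the mixture is above its dew point — single vapor phase.

vapor only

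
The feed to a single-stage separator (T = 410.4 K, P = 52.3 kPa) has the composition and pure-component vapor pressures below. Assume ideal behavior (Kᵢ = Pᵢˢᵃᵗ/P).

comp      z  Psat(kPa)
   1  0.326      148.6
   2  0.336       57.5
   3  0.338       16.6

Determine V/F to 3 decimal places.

Raoult's law: Kᵢ = Pᵢˢᵃᵗ/P = Pᵢˢᵃᵗ/52.3.
  K_1 = 148.6/52.3 = 2.84130, K_2 = 57.5/52.3 = 1.09943, K_3 = 16.6/52.3 = 0.31740
Rachford–Rice: g(V/F) = Σ zᵢ(Kᵢ−1)/(1+V/F(Kᵢ−1)) = 0.
g(0) = ΣzᵢKᵢ − 1 = 0.403 and g(1) = 1 − Σzᵢ/Kᵢ = -0.485, so a root lies in (0, 1).
Newton iteration, V/F⁰ = 0.5:
  V/F = 0.500: g = -0.0059, g' = -0.666 → V/F = 0.491
Converged at V/F = 0.491.

V/F = 0.491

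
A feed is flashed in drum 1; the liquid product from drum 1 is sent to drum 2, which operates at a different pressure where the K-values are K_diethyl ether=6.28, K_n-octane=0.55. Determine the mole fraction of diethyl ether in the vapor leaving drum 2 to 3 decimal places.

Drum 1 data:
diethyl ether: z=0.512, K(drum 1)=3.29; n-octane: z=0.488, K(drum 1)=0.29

Drum 1:
Binary case is linear: z₁(K₁−1)(1+ψ₁(K₂−1)) + z₂(K₂−1)(1+ψ₁(K₁−1)) = 0
⇒ ψ₁ = [z₁(K₁−1)+z₂(K₂−1)] / [−(K₁−1)(K₂−1)] = 0.8260/1.6259 = 0.508
Drum-1 compositions:
  diethyl ether: x = 0.237, y = 0.779
  n-octane: x = 0.763, y = 0.221
Drum-2 feed = drum-1 liquid: z₂ = (0.2367, 0.7633).
Drum 2:
Material balance + equilibrium reduce to Σ zᵢ(Kᵢ−1)/(1+ψ₂(Kᵢ−1)) = 0.
Check two-phase: ΣzᵢKᵢ = 1.906 > 1 and Σzᵢ/Kᵢ = 1.426 > 1, so g(0) = 0.906 > 0 and g(1) = -0.426 < 0.
Binary case is linear: z₁(K₁−1)(1+ψ₂(K₂−1)) + z₂(K₂−1)(1+ψ₂(K₁−1)) = 0
⇒ ψ₂ = [z₁(K₁−1)+z₂(K₂−1)] / [−(K₁−1)(K₂−1)] = 0.9061/2.3760 = 0.381
  diethyl ether: x = 0.079, y = 0.493
  n-octane: x = 0.921, y = 0.507

y_diethyl ether (drum 2) = 0.493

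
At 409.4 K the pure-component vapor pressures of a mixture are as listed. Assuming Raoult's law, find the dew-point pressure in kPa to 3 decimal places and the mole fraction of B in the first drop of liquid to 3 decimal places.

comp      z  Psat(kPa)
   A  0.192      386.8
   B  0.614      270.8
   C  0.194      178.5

At the dew point ψ → 1, so Σzᵢ/Kᵢ = 1 with Kᵢ = Pᵢˢᵃᵗ/P ⇒ 1/P = Σzᵢ/Pᵢˢᵃᵗ.
1/P = 0.192/386.8 + 0.614/270.8 + 0.194/178.5 = 0.003851 ⇒ P = 259.702 kPa
xᵢ = zᵢP/Pᵢˢᵃᵗ ⇒ x_B = 0.614·259.702/270.8 = 0.589

Pdew = 259.702 kPa, x_B = 0.589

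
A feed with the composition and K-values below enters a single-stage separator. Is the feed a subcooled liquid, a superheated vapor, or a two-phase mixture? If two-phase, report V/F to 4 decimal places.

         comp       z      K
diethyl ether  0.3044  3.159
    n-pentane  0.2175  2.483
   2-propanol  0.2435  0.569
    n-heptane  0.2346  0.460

two-phase, V/F = 0.8087

ΣzᵢKᵢ = 1.7481; Σzᵢ/Kᵢ = 1.1219.
Both exceed 1, so a two-phase solution exists.
Let ψ = V/F and solve Σ zᵢ(Kᵢ−1)/(1+ψ(Kᵢ−1)) = 0.
Iterate (Newton) starting at ψ = 0.5:
  ψ = 0.5000: g = 0.19394, g' = -0.6877 → ψ = 0.7820
  ψ = 0.7820: g = 0.01623, g' = -0.6068 → ψ = 0.8087
Converged at ψ = 0.8087.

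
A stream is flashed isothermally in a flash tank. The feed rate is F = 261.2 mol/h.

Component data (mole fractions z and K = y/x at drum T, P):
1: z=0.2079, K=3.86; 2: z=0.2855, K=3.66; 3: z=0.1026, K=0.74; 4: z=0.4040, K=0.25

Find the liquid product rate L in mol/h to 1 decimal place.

L = 119.1 mol/h

Material balance + equilibrium reduce to Σ zᵢ(Kᵢ−1)/(1+ψ(Kᵢ−1)) = 0.
g(0) = ΣzᵢKᵢ − 1 = 1.0243 and g(1) = 1 − Σzᵢ/Kᵢ = -0.8865, so a root lies in (0, 1).
Newton iteration, ψ⁰ = 0.67:
  ψ = 0.6700: g = -0.16449, g' = -1.3893 → ψ = 0.5516
  ψ = 0.5516: g = -0.00945, g' = -1.2584 → ψ = 0.5441
Converged at ψ = 0.5441.
Then V = ψ·F = 0.5441·261.2 = 142.1 mol/h and L = F − V = 119.1 mol/h.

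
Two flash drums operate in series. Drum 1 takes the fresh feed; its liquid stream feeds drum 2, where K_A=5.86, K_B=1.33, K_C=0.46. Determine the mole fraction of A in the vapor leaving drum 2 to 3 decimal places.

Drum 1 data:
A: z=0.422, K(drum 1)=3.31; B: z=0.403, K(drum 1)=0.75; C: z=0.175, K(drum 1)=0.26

y_A (drum 2) = 0.216

Drum 1:
Material balance + equilibrium reduce to Σ zᵢ(Kᵢ−1)/(1+ψ₁(Kᵢ−1)) = 0.
Feasibility: ΣzᵢKᵢ = 1.745, Σzᵢ/Kᵢ = 1.338 — both > 1, two phases present.
Newton iteration, ψ₁⁰ = 0.4:
  ψ₁ = 0.400: g = 0.2108, g' = -0.833 → ψ₁ = 0.653
  ψ₁ = 0.653: g = 0.0175, g' = -0.753 → ψ₁ = 0.676
Converged at ψ₁ = 0.676.
Drum-1 compositions:
  A: x = 0.165, y = 0.545
  B: x = 0.485, y = 0.364
  C: x = 0.350, y = 0.091
Drum-2 feed = drum-1 liquid: z₂ = (0.1647, 0.4850, 0.3503).
Drum 2:
Rachford–Rice: g(ψ₂) = Σ zᵢ(Kᵢ−1)/(1+ψ₂(Kᵢ−1)) = 0.
Check two-phase: ΣzᵢKᵢ = 1.771 > 1 and Σzᵢ/Kᵢ = 1.154 > 1, so g(0) = 0.771 > 0 and g(1) = -0.154 < 0.
Newton iteration, ψ₂⁰ = 0.69:
  ψ₂ = 0.690: g = 0.0127, g' = -0.500 → ψ₂ = 0.715
Converged at ψ₂ = 0.715.
  A: x = 0.037, y = 0.216
  B: x = 0.392, y = 0.522
  C: x = 0.571, y = 0.263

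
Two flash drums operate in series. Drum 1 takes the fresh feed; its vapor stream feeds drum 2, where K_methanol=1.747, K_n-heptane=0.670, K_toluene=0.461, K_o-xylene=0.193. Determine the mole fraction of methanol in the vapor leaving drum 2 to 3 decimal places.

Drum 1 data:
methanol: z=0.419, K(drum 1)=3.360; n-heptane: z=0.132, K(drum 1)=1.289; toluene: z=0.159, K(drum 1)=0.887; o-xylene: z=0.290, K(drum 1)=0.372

Drum 1:
Newton iteration, ψ₁⁰ = 0.5:
  ψ₁ = 0.500: g = 0.2024, g' = -0.745 → ψ₁ = 0.772
  ψ₁ = 0.772: g = 0.0086, g' = -0.734 → ψ₁ = 0.783
Converged at ψ₁ = 0.783.
Drum-1 compositions:
  methanol: x = 0.147, y = 0.494
  n-heptane: x = 0.108, y = 0.139
  toluene: x = 0.174, y = 0.155
  o-xylene: x = 0.571, y = 0.212
Drum-2 feed = drum-1 vapor: z₂ = (0.4942, 0.1387, 0.1547, 0.2124).
Drum 2:
Rachford–Rice: g(ψ₂) = Σ zᵢ(Kᵢ−1)/(1+ψ₂(Kᵢ−1)) = 0.
Check two-phase: ΣzᵢKᵢ = 1.069 > 1 and Σzᵢ/Kᵢ = 1.926 > 1, so g(0) = 0.069 > 0 and g(1) = -0.926 < 0.
Newton–Raphson from ψ₂ = 0.44:
  ψ₂ = 0.440: g = -0.1508, g' = -0.587 → ψ₂ = 0.183
  ψ₂ = 0.183: g = -0.0175, g' = -0.476 → ψ₂ = 0.146
Converged at ψ₂ = 0.146.
  methanol: x = 0.446, y = 0.778
  n-heptane: x = 0.146, y = 0.098
  toluene: x = 0.168, y = 0.077
  o-xylene: x = 0.241, y = 0.046

y_methanol (drum 2) = 0.778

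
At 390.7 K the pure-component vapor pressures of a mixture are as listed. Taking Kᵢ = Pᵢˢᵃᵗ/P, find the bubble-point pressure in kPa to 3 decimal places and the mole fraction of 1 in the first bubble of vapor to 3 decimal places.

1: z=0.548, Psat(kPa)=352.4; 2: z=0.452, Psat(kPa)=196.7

At the bubble point ψ → 0, so ΣzᵢKᵢ = 1 with Kᵢ = Pᵢˢᵃᵗ/P ⇒ P = ΣzᵢPᵢˢᵃᵗ.
P = 0.548·352.4 + 0.452·196.7 = 282.024 kPa
yᵢ = zᵢPᵢˢᵃᵗ/P ⇒ y_1 = 0.548·352.4/282.024 = 0.685

Pbub = 282.024 kPa, y_1 = 0.685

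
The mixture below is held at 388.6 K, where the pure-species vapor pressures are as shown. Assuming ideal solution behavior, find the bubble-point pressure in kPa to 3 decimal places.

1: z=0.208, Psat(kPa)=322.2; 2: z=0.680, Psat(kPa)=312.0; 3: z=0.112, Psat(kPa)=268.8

Pbub = 309.283 kPa

At the bubble point ψ → 0, so ΣzᵢKᵢ = 1 with Kᵢ = Pᵢˢᵃᵗ/P ⇒ P = ΣzᵢPᵢˢᵃᵗ.
P = 0.208·322.2 + 0.680·312.0 + 0.112·268.8 = 309.283 kPa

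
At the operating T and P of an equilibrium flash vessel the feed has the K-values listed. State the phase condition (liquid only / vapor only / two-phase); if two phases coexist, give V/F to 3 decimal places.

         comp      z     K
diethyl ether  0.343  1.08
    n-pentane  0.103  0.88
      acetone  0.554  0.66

liquid only

ΣzᵢKᵢ = 0.827; Σzᵢ/Kᵢ = 1.274.
Since ΣzᵢKᵢ < 1 the mixture is below its bubble point — single liquid phase.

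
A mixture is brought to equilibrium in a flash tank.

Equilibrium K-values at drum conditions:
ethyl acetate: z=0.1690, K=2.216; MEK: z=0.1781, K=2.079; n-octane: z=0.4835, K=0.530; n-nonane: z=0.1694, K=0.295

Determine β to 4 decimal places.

Let β = V/F and solve Σ zᵢ(Kᵢ−1)/(1+β(Kᵢ−1)) = 0.
g(0) = ΣzᵢKᵢ − 1 = 0.0510 and g(1) = 1 − Σzᵢ/Kᵢ = -0.6484, so a root lies in (0, 1).
Newton iteration, β⁰ = 0.5:
  β = 0.5000: g = -0.22887, g' = -0.5675 → β = 0.0967
  β = 0.0967: g = -0.00832, g' = -0.5843 → β = 0.0824
  β = 0.0824: g = 0.00005, g' = -0.5918 → β = 0.0825
Converged at β = 0.0825.

β = 0.0825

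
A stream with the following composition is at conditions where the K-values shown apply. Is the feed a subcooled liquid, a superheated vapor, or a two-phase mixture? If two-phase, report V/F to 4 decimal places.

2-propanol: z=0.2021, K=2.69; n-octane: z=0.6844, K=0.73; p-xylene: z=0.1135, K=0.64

two-phase, V/F = 0.2418

ΣzᵢKᵢ = 1.1159; Σzᵢ/Kᵢ = 1.1900.
Both exceed 1, so a two-phase solution exists.
Rachford–Rice: g(ψ) = Σ zᵢ(Kᵢ−1)/(1+ψ(Kᵢ−1)) = 0.
Newton–Raphson from ψ = 0.46:
  ψ = 0.4600: g = -0.06780, g' = -0.2689 → ψ = 0.2078
  ψ = 0.2078: g = 0.01282, g' = -0.3893 → ψ = 0.2408
  ψ = 0.2408: g = 0.00039, g' = -0.3663 → ψ = 0.2418
Converged at ψ = 0.2418.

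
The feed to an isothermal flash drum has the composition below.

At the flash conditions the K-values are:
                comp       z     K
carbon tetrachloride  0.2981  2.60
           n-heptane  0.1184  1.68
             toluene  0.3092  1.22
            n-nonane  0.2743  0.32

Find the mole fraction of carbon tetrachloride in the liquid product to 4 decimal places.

Newton iteration, V/F⁰ = 0.5:
  V/F = 0.5000: g = 0.10373, g' = -0.5693 → V/F = 0.6822
  V/F = 0.6822: g = -0.00573, g' = -0.6526 → V/F = 0.6734
Converged at V/F = 0.6734.
Compositions from xᵢ = zᵢ/(1+V/F(Kᵢ−1)), yᵢ = Kᵢxᵢ:
  carbon tetrachloride: x = 0.1435, y = 0.3731
  n-heptane: x = 0.0812, y = 0.1364
  toluene: x = 0.2693, y = 0.3286
  n-nonane: x = 0.5060, y = 0.1619

x_carbon tetrachloride = 0.1435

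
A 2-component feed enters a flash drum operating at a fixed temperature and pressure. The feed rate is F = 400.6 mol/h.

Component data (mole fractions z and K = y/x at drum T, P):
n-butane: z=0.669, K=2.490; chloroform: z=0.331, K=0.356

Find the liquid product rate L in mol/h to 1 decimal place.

L = 73.4 mol/h

Rachford–Rice: g(V/F) = Σ zᵢ(Kᵢ−1)/(1+V/F(Kᵢ−1)) = 0.
Check two-phase: ΣzᵢKᵢ = 1.784 > 1 and Σzᵢ/Kᵢ = 1.198 > 1, so g(0) = 0.784 > 0 and g(1) = -0.198 < 0.
Iterate (Newton) starting at V/F = 0.5:
  V/F = 0.500: g = 0.2568, g' = -0.786 → V/F = 0.827
  V/F = 0.827: g = -0.0091, g' = -0.926 → V/F = 0.817
Converged at V/F = 0.817.
Then V = V/F·F = 0.8167·400.6 = 327.2 mol/h and L = F − V = 73.4 mol/h.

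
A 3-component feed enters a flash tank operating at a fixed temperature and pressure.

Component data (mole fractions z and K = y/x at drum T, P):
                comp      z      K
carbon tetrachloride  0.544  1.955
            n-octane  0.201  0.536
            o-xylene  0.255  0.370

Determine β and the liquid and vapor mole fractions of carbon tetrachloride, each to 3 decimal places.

Newton iteration, β⁰ = 0.5:
  β = 0.500: g = -0.0043, g' = -0.516 → β = 0.492
Converged at β = 0.492.
Compositions from xᵢ = zᵢ/(1+β(Kᵢ−1)), yᵢ = Kᵢxᵢ:
  carbon tetrachloride: x = 0.370, y = 0.724
  n-octane: x = 0.260, y = 0.140
  o-xylene: x = 0.369, y = 0.137

β = 0.492, x_carbon tetrachloride = 0.370, y_carbon tetrachloride = 0.724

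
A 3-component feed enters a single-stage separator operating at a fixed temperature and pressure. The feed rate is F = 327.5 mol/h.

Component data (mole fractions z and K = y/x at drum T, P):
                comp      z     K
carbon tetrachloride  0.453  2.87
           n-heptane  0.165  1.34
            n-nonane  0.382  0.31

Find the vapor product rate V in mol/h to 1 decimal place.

Material balance + equilibrium reduce to Σ zᵢ(Kᵢ−1)/(1+β(Kᵢ−1)) = 0.
g(0) = ΣzᵢKᵢ − 1 = 0.640 and g(1) = 1 − Σzᵢ/Kᵢ = -0.513, so a root lies in (0, 1).
Newton–Raphson from β = 0.62:
  β = 0.620: g = -0.0220, g' = -0.908 → β = 0.596
Converged at β = 0.596.
Then V = β·F = 0.5955·327.5 = 195.0 mol/h and L = F − V = 132.5 mol/h.

V = 195.0 mol/h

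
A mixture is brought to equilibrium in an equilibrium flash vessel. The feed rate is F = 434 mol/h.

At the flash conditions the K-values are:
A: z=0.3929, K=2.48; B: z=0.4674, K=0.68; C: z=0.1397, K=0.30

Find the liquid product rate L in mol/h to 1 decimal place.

L = 212.2 mol/h

Rachford–Rice: g(ψ) = Σ zᵢ(Kᵢ−1)/(1+ψ(Kᵢ−1)) = 0.
Feasibility: ΣzᵢKᵢ = 1.3341, Σzᵢ/Kᵢ = 1.3114 — both > 1, two phases present.
Iterate (Newton) starting at ψ = 0.5:
  ψ = 0.5000: g = 0.00569, g' = -0.5141 → ψ = 0.5111
Converged at ψ = 0.5111.
Then V = ψ·F = 0.5111·434 = 221.8 mol/h and L = F − V = 212.2 mol/h.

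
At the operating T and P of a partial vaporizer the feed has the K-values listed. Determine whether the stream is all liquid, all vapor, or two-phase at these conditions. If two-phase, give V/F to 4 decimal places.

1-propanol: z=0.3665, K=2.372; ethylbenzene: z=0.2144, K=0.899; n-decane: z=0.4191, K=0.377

two-phase, V/F = 0.3216

ΣzᵢKᵢ = 1.2201; Σzᵢ/Kᵢ = 1.5047.
Both exceed 1, so a two-phase solution exists.
Rachford–Rice: g(ψ) = Σ zᵢ(Kᵢ−1)/(1+ψ(Kᵢ−1)) = 0.
Newton–Raphson from ψ = 0.46:
  ψ = 0.4600: g = -0.08041, g' = -0.5813 → ψ = 0.3217
  ψ = 0.3217: g = -0.00005, g' = -0.5888 → ψ = 0.3216
Converged at ψ = 0.3216.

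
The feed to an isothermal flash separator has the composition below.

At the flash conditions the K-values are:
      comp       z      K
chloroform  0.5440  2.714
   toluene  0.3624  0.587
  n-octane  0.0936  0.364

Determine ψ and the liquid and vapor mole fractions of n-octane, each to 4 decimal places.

Material balance + equilibrium reduce to Σ zᵢ(Kᵢ−1)/(1+ψ(Kᵢ−1)) = 0.
g(0) = ΣzᵢKᵢ − 1 = 0.7232 and g(1) = 1 − Σzᵢ/Kᵢ = -0.0750, so a root lies in (0, 1).
Newton–Raphson from ψ = 0.58:
  ψ = 0.5800: g = 0.17644, g' = -0.6038 → ψ = 0.8722
  ψ = 0.8722: g = 0.00609, g' = -0.5987 → ψ = 0.8824
  ψ = 0.8824: g = -0.00002, g' = -0.6028 → ψ = 0.8823
Converged at ψ = 0.8823.
Compositions from xᵢ = zᵢ/(1+ψ(Kᵢ−1)), yᵢ = Kᵢxᵢ:
  chloroform: x = 0.2165, y = 0.5877
  toluene: x = 0.5702, y = 0.3347
  n-octane: x = 0.2133, y = 0.0776

ψ = 0.8823, x_n-octane = 0.2133, y_n-octane = 0.0776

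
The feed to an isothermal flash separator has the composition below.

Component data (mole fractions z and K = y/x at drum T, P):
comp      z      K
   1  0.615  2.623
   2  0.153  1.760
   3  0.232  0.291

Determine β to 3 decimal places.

Iterate (Newton) starting at β = 0.44:
  β = 0.440: g = 0.4304, g' = -0.847 → β = 0.948
  β = 0.948: g = -0.0408, g' = -1.366 → β = 0.918
  β = 0.918: g = -0.0018, g' = -1.249 → β = 0.917
Converged at β = 0.917.

β = 0.917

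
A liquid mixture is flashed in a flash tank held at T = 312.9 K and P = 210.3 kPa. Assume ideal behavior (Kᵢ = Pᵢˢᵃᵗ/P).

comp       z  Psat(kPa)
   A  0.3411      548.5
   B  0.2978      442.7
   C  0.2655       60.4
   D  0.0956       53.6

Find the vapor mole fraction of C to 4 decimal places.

Raoult's law: Kᵢ = Pᵢˢᵃᵗ/P = Pᵢˢᵃᵗ/210.3.
  K_A = 548.5/210.3 = 2.608179, K_B = 442.7/210.3 = 2.105088, K_C = 60.4/210.3 = 0.287209, K_D = 53.6/210.3 = 0.254874
Rachford–Rice: g(V/F) = Σ zᵢ(Kᵢ−1)/(1+V/F(Kᵢ−1)) = 0.
Check two-phase: ΣzᵢKᵢ = 1.6172 > 1 and Σzᵢ/Kᵢ = 1.5717 > 1, so g(0) = 0.6172 > 0 and g(1) = -0.5717 < 0.
Newton iteration, V/F⁰ = 0.46:
  V/F = 0.4600: g = 0.14353, g' = -0.8728 → V/F = 0.6245
  V/F = 0.6245: g = -0.00585, g' = -0.9707 → V/F = 0.6184
Converged at V/F = 0.6184.
Compositions from xᵢ = zᵢ/(1+V/F(Kᵢ−1)), yᵢ = Kᵢxᵢ:
  A: x = 0.1710, y = 0.4461
  B: x = 0.1769, y = 0.3724
  C: x = 0.4748, y = 0.1364
  D: x = 0.1773, y = 0.0452

y_C = 0.1364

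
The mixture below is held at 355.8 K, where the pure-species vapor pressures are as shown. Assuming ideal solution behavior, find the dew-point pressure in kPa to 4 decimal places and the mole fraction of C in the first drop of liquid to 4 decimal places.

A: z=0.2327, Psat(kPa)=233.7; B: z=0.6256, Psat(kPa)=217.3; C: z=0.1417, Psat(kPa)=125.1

At the dew point ψ → 1, so Σzᵢ/Kᵢ = 1 with Kᵢ = Pᵢˢᵃᵗ/P ⇒ 1/P = Σzᵢ/Pᵢˢᵃᵗ.
1/P = 0.2327/233.7 + 0.6256/217.3 + 0.1417/125.1 = 0.0050074 ⇒ P = 199.7051 kPa
xᵢ = zᵢP/Pᵢˢᵃᵗ ⇒ x_C = 0.1417·199.7051/125.1 = 0.2262

Pdew = 199.7051 kPa, x_C = 0.2262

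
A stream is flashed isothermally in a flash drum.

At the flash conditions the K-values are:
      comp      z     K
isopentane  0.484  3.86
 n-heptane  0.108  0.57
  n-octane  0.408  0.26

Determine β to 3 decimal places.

Let β = V/F and solve Σ zᵢ(Kᵢ−1)/(1+β(Kᵢ−1)) = 0.
g(0) = ΣzᵢKᵢ − 1 = 1.036 and g(1) = 1 − Σzᵢ/Kᵢ = -0.884, so a root lies in (0, 1).
Newton–Raphson from β = 0.69:
  β = 0.690: g = -0.2174, g' = -1.421 → β = 0.537
  β = 0.537: g = -0.0155, g' = -1.265 → β = 0.525
Converged at β = 0.525.

β = 0.525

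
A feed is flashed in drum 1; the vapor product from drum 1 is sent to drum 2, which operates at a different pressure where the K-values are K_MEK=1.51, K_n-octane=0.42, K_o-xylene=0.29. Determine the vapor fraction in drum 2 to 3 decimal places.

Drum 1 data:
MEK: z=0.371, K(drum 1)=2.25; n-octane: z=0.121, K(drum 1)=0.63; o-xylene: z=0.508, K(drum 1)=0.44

V/F (drum 2) = 0.323

Drum 1:
Rachford–Rice: g(ψ₁) = Σ zᵢ(Kᵢ−1)/(1+ψ₁(Kᵢ−1)) = 0.
Check two-phase: ΣzᵢKᵢ = 1.135 > 1 and Σzᵢ/Kᵢ = 1.511 > 1, so g(0) = 0.134 > 0 and g(1) = -0.511 < 0.
Newton–Raphson from ψ₁ = 0.5:
  ψ₁ = 0.500: g = -0.1647, g' = -0.552 → ψ₁ = 0.202
  ψ₁ = 0.202: g = 0.0014, g' = -0.592 → ψ₁ = 0.204
Converged at ψ₁ = 0.204.
Drum-1 compositions:
  MEK: x = 0.296, y = 0.665
  n-octane: x = 0.131, y = 0.082
  o-xylene: x = 0.573, y = 0.252
Drum-2 feed = drum-1 vapor: z₂ = (0.6652, 0.0824, 0.2523).
Drum 2:
Let ψ₂ = V/F and solve Σ zᵢ(Kᵢ−1)/(1+ψ₂(Kᵢ−1)) = 0.
Feasibility: ΣzᵢKᵢ = 1.112, Σzᵢ/Kᵢ = 1.507 — both > 1, two phases present.
Newton iteration, ψ₂⁰ = 0.54:
  ψ₂ = 0.540: g = -0.0942, g' = -0.500 → ψ₂ = 0.352
  ψ₂ = 0.352: g = -0.0111, g' = -0.394 → ψ₂ = 0.323
Converged at ψ₂ = 0.323.
  MEK: x = 0.571, y = 0.862
  n-octane: x = 0.101, y = 0.043
  o-xylene: x = 0.327, y = 0.095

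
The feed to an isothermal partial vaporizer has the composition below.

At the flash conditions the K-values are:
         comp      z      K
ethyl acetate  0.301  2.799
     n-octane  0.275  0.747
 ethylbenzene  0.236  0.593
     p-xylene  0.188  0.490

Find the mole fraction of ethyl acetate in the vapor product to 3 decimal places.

Rachford–Rice: g(β) = Σ zᵢ(Kᵢ−1)/(1+β(Kᵢ−1)) = 0.
Feasibility: ΣzᵢKᵢ = 1.280, Σzᵢ/Kᵢ = 1.257 — both > 1, two phases present.
Newton iteration, β⁰ = 0.59:
  β = 0.590: g = -0.0827, g' = -0.421 → β = 0.394
  β = 0.394: g = 0.0053, g' = -0.487 → β = 0.405
Converged at β = 0.405.
Compositions from xᵢ = zᵢ/(1+β(Kᵢ−1)), yᵢ = Kᵢxᵢ:
  ethyl acetate: x = 0.174, y = 0.488
  n-octane: x = 0.306, y = 0.229
  ethylbenzene: x = 0.283, y = 0.168
  p-xylene: x = 0.237, y = 0.116

y_ethyl acetate = 0.488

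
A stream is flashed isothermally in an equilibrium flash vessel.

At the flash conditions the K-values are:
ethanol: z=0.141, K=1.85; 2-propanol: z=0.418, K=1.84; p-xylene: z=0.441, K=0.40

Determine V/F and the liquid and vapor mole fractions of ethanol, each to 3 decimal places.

V/F = 0.408, x_ethanol = 0.105, y_ethanol = 0.194

Newton–Raphson from V/F = 0.5:
  V/F = 0.500: g = -0.0466, g' = -0.520 → V/F = 0.410
  V/F = 0.410: g = -0.0011, g' = -0.499 → V/F = 0.408
Converged at V/F = 0.408.
Compositions from xᵢ = zᵢ/(1+V/F(Kᵢ−1)), yᵢ = Kᵢxᵢ:
  ethanol: x = 0.105, y = 0.194
  2-propanol: x = 0.311, y = 0.573
  p-xylene: x = 0.584, y = 0.234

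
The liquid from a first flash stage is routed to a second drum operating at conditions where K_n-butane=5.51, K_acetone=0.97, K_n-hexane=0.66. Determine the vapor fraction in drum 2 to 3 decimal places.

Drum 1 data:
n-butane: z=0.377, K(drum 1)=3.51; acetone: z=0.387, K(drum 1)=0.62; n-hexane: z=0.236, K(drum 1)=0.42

V/F (drum 2) = 0.689

Drum 1:
Let ψ₁ = V/F and solve Σ zᵢ(Kᵢ−1)/(1+ψ₁(Kᵢ−1)) = 0.
Check two-phase: ΣzᵢKᵢ = 1.662 > 1 and Σzᵢ/Kᵢ = 1.294 > 1, so g(0) = 0.662 > 0 and g(1) = -0.294 < 0.
Iterate (Newton) starting at ψ₁ = 0.36:
  ψ₁ = 0.360: g = 0.1537, g' = -0.857 → ψ₁ = 0.539
  ψ₁ = 0.539: g = 0.0179, g' = -0.685 → ψ₁ = 0.565
  ψ₁ = 0.565: g = 0.0002, g' = -0.672 → ψ₁ = 0.566
Converged at ψ₁ = 0.566.
Drum-1 compositions:
  n-butane: x = 0.156, y = 0.547
  acetone: x = 0.493, y = 0.306
  n-hexane: x = 0.351, y = 0.148
Drum-2 feed = drum-1 liquid: z₂ = (0.1558, 0.4930, 0.3512).
Drum 2:
Let ψ₂ = V/F and solve Σ zᵢ(Kᵢ−1)/(1+ψ₂(Kᵢ−1)) = 0.
Check two-phase: ΣzᵢKᵢ = 1.568 > 1 and Σzᵢ/Kᵢ = 1.069 > 1, so g(0) = 0.568 > 0 and g(1) = -0.069 < 0.
Iterate (Newton) starting at ψ₂ = 0.31:
  ψ₂ = 0.310: g = 0.1446, g' = -0.602 → ψ₂ = 0.550
  ψ₂ = 0.550: g = 0.0399, g' = -0.323 → ψ₂ = 0.674
  ψ₂ = 0.674: g = 0.0040, g' = -0.263 → ψ₂ = 0.689
Converged at ψ₂ = 0.689.
  n-butane: x = 0.038, y = 0.209
  acetone: x = 0.503, y = 0.488
  n-hexane: x = 0.459, y = 0.303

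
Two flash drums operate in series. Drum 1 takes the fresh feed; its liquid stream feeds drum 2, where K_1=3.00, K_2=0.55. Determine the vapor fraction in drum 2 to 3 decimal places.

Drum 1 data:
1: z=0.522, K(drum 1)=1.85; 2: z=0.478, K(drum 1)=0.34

V/F (drum 2) = 0.690

Drum 1:
Let ψ₁ = V/F and solve Σ zᵢ(Kᵢ−1)/(1+ψ₁(Kᵢ−1)) = 0.
Feasibility: ΣzᵢKᵢ = 1.128, Σzᵢ/Kᵢ = 1.688 — both > 1, two phases present.
Binary case is linear: z₁(K₁−1)(1+ψ₁(K₂−1)) + z₂(K₂−1)(1+ψ₁(K₁−1)) = 0
⇒ ψ₁ = [z₁(K₁−1)+z₂(K₂−1)] / [−(K₁−1)(K₂−1)] = 0.1282/0.5610 = 0.229
Drum-1 compositions:
  1: x = 0.437, y = 0.809
  2: x = 0.563, y = 0.191
Drum-2 feed = drum-1 liquid: z₂ = (0.4371, 0.5629).
Drum 2:
Rachford–Rice: g(ψ₂) = Σ zᵢ(Kᵢ−1)/(1+ψ₂(Kᵢ−1)) = 0.
Check two-phase: ΣzᵢKᵢ = 1.621 > 1 and Σzᵢ/Kᵢ = 1.169 > 1, so g(0) = 0.621 > 0 and g(1) = -0.169 < 0.
Binary case is linear: z₁(K₁−1)(1+ψ₂(K₂−1)) + z₂(K₂−1)(1+ψ₂(K₁−1)) = 0
⇒ ψ₂ = [z₁(K₁−1)+z₂(K₂−1)] / [−(K₁−1)(K₂−1)] = 0.6209/0.9000 = 0.690
  1: x = 0.184, y = 0.551
  2: x = 0.816, y = 0.449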